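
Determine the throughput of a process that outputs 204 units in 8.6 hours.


Throughput = units / time
= 204 / 8.6
= 23.7 units/hour


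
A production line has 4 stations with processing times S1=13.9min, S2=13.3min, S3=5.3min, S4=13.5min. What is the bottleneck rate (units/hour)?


Bottleneck = longest station time
Station times: [13.9, 13.3, 5.3, 13.5]
Max = 13.9 min
Rate = 60 / 13.9
= 4.32 units/hour (bottleneck: 13.9min)


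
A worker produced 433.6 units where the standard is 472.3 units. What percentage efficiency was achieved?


Efficiency = (actual / standard) × 100
= (433.6 / 472.3) × 100
= 91.8%


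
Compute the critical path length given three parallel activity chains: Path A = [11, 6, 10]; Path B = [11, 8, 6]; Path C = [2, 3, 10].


Path A: 11 + 6 + 10 = 27
Path B: 11 + 8 + 6 = 25
Path C: 2 + 3 + 10 = 15
Critical path = longest = max(27, 25, 15)
= 27 (Path A)


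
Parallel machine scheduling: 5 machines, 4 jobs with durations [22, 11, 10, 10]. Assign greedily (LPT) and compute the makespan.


Jobs (LPT sorted): [22, 11, 10, 10]
Machines: 5
  J=22 → Machine 1 (load: 0+22=22)
  J=11 → Machine 2 (load: 0+11=11)
  J=10 → Machine 3 (load: 0+10=10)
  J=10 → Machine 4 (load: 0+10=10)
Machine loads: [22, 11, 10, 10, 0]
Makespan = max = 22 time units


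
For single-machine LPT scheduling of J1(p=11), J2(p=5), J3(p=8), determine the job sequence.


LPT: sort by longest processing time first
  J1: p=11
  J3: p=8
  J2: p=5
Order: J1 → J3 → J2


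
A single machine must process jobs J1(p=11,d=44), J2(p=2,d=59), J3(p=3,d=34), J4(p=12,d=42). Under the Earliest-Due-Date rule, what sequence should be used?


EDD: sort by earliest due date
  J3: d=34, p=3
  J4: d=42, p=12
  J1: d=44, p=11
  J2: d=59, p=2
Order: J3 → J4 → J1 → J2


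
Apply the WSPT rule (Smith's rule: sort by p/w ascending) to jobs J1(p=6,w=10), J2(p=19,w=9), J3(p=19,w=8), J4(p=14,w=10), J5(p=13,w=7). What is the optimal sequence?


WSPT (Smith's rule): sort by p/w ascending
  J1: p/w = 6/10 = 0.600
  J4: p/w = 14/10 = 1.400
  J5: p/w = 13/7 = 1.857
  J2: p/w = 19/9 = 2.111
  J3: p/w = 19/8 = 2.375
Order: J1 → J4 → J5 → J2 → J3


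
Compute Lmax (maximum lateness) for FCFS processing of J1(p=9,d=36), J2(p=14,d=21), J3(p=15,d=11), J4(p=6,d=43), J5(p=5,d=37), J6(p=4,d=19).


Lateness per job (L = C - d):
  J1: C=9, d=36, L=-27
  J2: C=23, d=21, L=2
  J3: C=38, d=11, L=27
  J4: C=44, d=43, L=1
  J5: C=49, d=37, L=12
  J6: C=53, d=19, L=34
Lmax = max(-27, 2, 27, 1, 12, 34)
= 34


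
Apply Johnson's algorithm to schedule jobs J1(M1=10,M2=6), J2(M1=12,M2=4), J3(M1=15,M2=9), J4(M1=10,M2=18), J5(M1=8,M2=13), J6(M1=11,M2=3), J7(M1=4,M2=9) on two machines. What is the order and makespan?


Johnson's rule:
Group 1 (M1≤M2, sort by M1): ['J7', 'J5', 'J4']
Group 2 (M1>M2, sort desc M2): ['J3', 'J1', 'J2', 'J6']
Sequence: J7 → J5 → J4 → J3 → J1 → J2 → J6
Makespan calculation:
  J7: M1 done=4, M2 done=13
  J5: M1 done=12, M2 done=26
  J4: M1 done=22, M2 done=44
  J3: M1 done=37, M2 done=53
  J1: M1 done=47, M2 done=59
  J2: M1 done=59, M2 done=63
  J6: M1 done=70, M2 done=73
= Sequence: J7 → J5 → J4 → J3 → J1 → J2 → J6, Makespan: 73


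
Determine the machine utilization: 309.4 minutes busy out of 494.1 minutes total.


Utilization = busy / total × 100
= 309.4 / 494.1 × 100
= 62.6%


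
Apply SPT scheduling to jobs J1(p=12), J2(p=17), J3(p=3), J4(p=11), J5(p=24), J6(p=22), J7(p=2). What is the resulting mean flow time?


SPT order: J7 → J3 → J4 → J1 → J2 → J6 → J5
Completion times:
  J7: C=2
  J3: C=5
  J4: C=16
  J1: C=28
  J2: C=45
  J6: C=67
  J5: C=91
Sum = 254, n = 7
Mean flow = 254/7
= 36.29


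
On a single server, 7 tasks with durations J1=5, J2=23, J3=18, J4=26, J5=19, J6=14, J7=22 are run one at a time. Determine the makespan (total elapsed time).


Sequential makespan: sum all processing times
= 5 + 23 + 18 + 26 + 19 + 14 + 22
= 127 time units


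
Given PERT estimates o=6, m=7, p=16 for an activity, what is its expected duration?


te = (o + 4m + p) / 6
= (6 + 4×7 + 16) / 6
= (6 + 28 + 16) / 6
= 50 / 6
= 8.33


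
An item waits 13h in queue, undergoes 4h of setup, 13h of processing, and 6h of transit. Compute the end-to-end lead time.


Lead time = queue + setup + processing + transit
= 13 + 4 + 13 + 6
= 36 hours


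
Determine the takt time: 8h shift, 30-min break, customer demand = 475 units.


Available = 8×60 - 30 = 450 min
Takt time = 450 / 475
= 0.95 min/unit


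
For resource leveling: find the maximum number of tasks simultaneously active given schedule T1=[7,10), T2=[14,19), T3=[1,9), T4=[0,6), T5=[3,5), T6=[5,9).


Check each time point for overlaps:
  t=3: 3 tasks active (T3, T4, T5)
Max concurrent = 3


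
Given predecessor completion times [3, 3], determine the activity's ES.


ES = max of all predecessor completion times
Predecessors: [3, 3]
ES = max(3, 3)
= 3


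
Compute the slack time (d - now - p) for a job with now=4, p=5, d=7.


Slack = due - current_time - processing
= 7 - 4 - 5
= -2


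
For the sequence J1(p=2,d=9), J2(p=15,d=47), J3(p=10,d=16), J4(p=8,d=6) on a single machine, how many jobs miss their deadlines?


Completion vs due date:
  J1: C=2, d=9 → on time
  J2: C=17, d=47 → on time
  J3: C=27, d=16 → TARDY
  J4: C=35, d=6 → TARDY
Tardy jobs: J3, J4
Count = 2


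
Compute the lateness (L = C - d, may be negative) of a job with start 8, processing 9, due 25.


Completion = 8 + 9 = 17
Lateness = C - d = 17 - 25
= -8


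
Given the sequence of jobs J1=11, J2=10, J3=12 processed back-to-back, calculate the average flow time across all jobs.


Completion times:
  J1: completes at 11
  J2: completes at 21
  J3: completes at 33
Sum = 65
Average = 65/3
= 21.67


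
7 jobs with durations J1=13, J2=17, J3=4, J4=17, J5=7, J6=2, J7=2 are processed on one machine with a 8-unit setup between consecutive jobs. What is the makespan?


Makespan = Σ processing + (n-1) × setup
= (13 + 17 + 4 + 17 + 7 + 2 + 2) + (7-1)×8
= 62 + 48
= 110 time units


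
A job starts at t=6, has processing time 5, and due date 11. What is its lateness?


Completion = 6 + 5 = 11
Lateness = C - d = 11 - 11
= 0


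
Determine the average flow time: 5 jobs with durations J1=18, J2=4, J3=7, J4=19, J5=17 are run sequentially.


Completion times:
  J1: completes at 18
  J2: completes at 22
  J3: completes at 29
  J4: completes at 48
  J5: completes at 65
Sum = 182
Average = 182/5
= 36.40


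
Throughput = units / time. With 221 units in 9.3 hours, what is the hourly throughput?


Throughput = units / time
= 221 / 9.3
= 23.8 units/hour


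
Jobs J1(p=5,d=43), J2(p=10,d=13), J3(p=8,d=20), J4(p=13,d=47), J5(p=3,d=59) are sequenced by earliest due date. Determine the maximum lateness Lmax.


EDD order: J2 → J3 → J1 → J4 → J5
Completion and lateness:
  J2: C=10, d=13, L=10-13=-3
  J3: C=18, d=20, L=18-20=-2
  J1: C=23, d=43, L=23-43=-20
  J4: C=36, d=47, L=36-47=-11
  J5: C=39, d=59, L=39-59=-20
Lmax = max(-3, -2, -20, -11, -20)
= -2


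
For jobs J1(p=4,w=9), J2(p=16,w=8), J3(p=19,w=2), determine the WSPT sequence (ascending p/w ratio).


WSPT (Smith's rule): sort by p/w ascending
  J1: p/w = 4/9 = 0.444
  J2: p/w = 16/8 = 2.000
  J3: p/w = 19/2 = 9.500
Order: J1 → J2 → J3


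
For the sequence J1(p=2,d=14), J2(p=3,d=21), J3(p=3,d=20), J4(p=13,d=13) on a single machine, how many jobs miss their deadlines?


Completion vs due date:
  J1: C=2, d=14 → on time
  J2: C=5, d=21 → on time
  J3: C=8, d=20 → on time
  J4: C=21, d=13 → TARDY
Tardy jobs: J4
Count = 1


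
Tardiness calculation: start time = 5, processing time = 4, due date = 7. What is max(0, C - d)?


Completion = start + processing = 5 + 4 = 9
Tardiness = max(0, C - d) = max(0, 9 - 7)
= max(0, 2)
= 2


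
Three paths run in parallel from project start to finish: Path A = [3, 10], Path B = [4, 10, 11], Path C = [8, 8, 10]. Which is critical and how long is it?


Path A: 3 + 10 = 13
Path B: 4 + 10 + 11 = 25
Path C: 8 + 8 + 10 = 26
Critical path = longest = max(13, 25, 26)
= 26 (Path C)


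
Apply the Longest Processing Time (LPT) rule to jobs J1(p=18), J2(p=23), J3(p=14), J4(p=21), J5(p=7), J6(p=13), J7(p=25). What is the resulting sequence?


LPT: sort by longest processing time first
  J7: p=25
  J2: p=23
  J4: p=21
  J1: p=18
  J3: p=14
  J6: p=13
  J5: p=7
Order: J7 → J2 → J4 → J1 → J3 → J6 → J5


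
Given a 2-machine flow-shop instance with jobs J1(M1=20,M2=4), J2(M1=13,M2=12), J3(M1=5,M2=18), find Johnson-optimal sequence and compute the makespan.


Johnson's rule:
Group 1 (M1≤M2, sort by M1): ['J3']
Group 2 (M1>M2, sort desc M2): ['J2', 'J1']
Sequence: J3 → J2 → J1
Makespan calculation:
  J3: M1 done=5, M2 done=23
  J2: M1 done=18, M2 done=35
  J1: M1 done=38, M2 done=42
= Sequence: J3 → J2 → J1, Makespan: 42


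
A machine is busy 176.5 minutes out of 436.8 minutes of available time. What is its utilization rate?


Utilization = busy / total × 100
= 176.5 / 436.8 × 100
= 40.4%


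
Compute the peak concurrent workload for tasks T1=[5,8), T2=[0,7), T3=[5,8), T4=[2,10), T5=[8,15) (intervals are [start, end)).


Check each time point for overlaps:
  t=5: 4 tasks active (T1, T2, T3, T4)
Max concurrent = 4


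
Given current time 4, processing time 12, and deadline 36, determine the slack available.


Slack = due - current_time - processing
= 36 - 4 - 12
= 20


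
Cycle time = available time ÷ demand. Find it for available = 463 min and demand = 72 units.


Cycle time = available time / demand
= 463 / 72
= 6.43 min/unit


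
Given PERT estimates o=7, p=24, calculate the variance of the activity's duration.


σ² = ((p - o) / 6)² = (p - o)² / 36
= (24 - 7)² / 36
= 17² / 36
= 289 / 36
= 8.0278


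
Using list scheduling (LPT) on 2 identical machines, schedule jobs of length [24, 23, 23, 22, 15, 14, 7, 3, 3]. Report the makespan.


Jobs (LPT sorted): [24, 23, 23, 22, 15, 14, 7, 3, 3]
Machines: 2
  J=24 → Machine 1 (load: 0+24=24)
  J=23 → Machine 2 (load: 0+23=23)
  J=23 → Machine 2 (load: 23+23=46)
  J=22 → Machine 1 (load: 24+22=46)
  J=15 → Machine 1 (load: 46+15=61)
  J=14 → Machine 2 (load: 46+14=60)
  J=7 → Machine 2 (load: 60+7=67)
  J=3 → Machine 1 (load: 61+3=64)
  J=3 → Machine 1 (load: 64+3=67)
Machine loads: [67, 67]
Makespan = max = 67 time units


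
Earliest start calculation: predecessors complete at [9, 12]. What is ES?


ES = max of all predecessor completion times
Predecessors: [9, 12]
ES = max(9, 12)
= 12


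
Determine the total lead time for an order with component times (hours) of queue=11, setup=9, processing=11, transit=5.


Lead time = queue + setup + processing + transit
= 11 + 9 + 11 + 5
= 36 hours


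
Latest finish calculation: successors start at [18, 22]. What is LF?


LF = min of all successor start times
Successors start at: [18, 22]
LF = min(18, 22)
= 18


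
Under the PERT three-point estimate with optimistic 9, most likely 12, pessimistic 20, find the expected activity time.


te = (o + 4m + p) / 6
= (9 + 4×12 + 20) / 6
= (9 + 48 + 20) / 6
= 77 / 6
= 12.83


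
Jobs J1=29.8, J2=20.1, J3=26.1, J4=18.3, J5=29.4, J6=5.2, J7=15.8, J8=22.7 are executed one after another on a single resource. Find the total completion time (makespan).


Sequential makespan: sum all processing times
= 29.8 + 20.1 + 26.1 + 18.3 + 29.4 + 5.2 + 15.8 + 22.7
= 167.4 time units


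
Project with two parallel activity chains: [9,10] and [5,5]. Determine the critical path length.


Path A: 9 + 10 = 19
Path B: 5 + 5 = 10
Critical path = longest = max(19, 10)
= 19 (Path A)


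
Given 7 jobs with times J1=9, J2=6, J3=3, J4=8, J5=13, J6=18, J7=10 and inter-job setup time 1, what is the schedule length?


Makespan = Σ processing + (n-1) × setup
= (9 + 6 + 3 + 8 + 13 + 18 + 10) + (7-1)×1
= 67 + 6
= 73 time units


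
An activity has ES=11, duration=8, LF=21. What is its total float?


EF = ES + duration = 11 + 8 = 19
LS = LF - duration = 21 - 8 = 13
Total Float = LF - EF = 21 - 19
(or LS - ES = 13 - 11)
= 2


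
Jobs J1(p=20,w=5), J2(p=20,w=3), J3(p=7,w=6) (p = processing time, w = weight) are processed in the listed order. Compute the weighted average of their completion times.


Completion times:
  J1: C=20, w×C=5×20=100
  J2: C=40, w×C=3×40=120
  J3: C=47, w×C=6×47=282
Sum w×C = 502
Sum w = 14
Weighted avg = 502/14
= 35.86


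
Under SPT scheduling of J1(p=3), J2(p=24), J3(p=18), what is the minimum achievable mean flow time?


SPT order: J1 → J3 → J2
Completion times:
  J1: C=3
  J3: C=21
  J2: C=45
Sum = 69, n = 3
Mean flow = 69/3
= 23.00


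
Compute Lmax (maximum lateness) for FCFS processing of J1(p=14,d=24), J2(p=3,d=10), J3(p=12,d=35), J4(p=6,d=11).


Lateness per job (L = C - d):
  J1: C=14, d=24, L=-10
  J2: C=17, d=10, L=7
  J3: C=29, d=35, L=-6
  J4: C=35, d=11, L=24
Lmax = max(-10, 7, -6, 24)
= 24


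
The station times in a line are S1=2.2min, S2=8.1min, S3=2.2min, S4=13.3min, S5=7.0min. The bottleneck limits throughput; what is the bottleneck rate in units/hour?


Bottleneck = longest station time
Station times: [2.2, 8.1, 2.2, 13.3, 7.0]
Max = 13.3 min
Rate = 60 / 13.3
= 4.51 units/hour (bottleneck: 13.3min)


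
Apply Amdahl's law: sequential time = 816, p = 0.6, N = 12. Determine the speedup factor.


Amdahl's law: T_p = T × ((1-p) + p/N)
= 816 × ((1-0.6) + 0.6/12)
= 816 × (0.40 + 0.0500)
= 816 × 0.4500
= 367.20
Speedup = 816/367.20
= 2.22×


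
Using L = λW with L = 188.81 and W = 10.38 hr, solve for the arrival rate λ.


Little's law: L = λW → λ = L / W
= 188.81 / 10.38
= 18.19 per hour


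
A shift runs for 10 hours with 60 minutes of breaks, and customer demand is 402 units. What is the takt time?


Available = 10×60 - 60 = 540 min
Takt time = 540 / 402
= 1.34 min/unit


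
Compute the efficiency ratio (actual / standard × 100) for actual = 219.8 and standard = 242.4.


Efficiency = (actual / standard) × 100
= (219.8 / 242.4) × 100
= 90.7%


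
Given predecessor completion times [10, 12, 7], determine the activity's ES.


ES = max of all predecessor completion times
Predecessors: [10, 12, 7]
ES = max(10, 12, 7)
= 12


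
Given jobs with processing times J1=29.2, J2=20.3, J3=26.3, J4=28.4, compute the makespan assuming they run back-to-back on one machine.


Sequential makespan: sum all processing times
= 29.2 + 20.3 + 26.3 + 28.4
= 104.2 time units


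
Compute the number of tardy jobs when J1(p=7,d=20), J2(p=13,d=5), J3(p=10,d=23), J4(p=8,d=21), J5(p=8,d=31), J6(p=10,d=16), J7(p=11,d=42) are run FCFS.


Completion vs due date:
  J1: C=7, d=20 → on time
  J2: C=20, d=5 → TARDY
  J3: C=30, d=23 → TARDY
  J4: C=38, d=21 → TARDY
  J5: C=46, d=31 → TARDY
  J6: C=56, d=16 → TARDY
  J7: C=67, d=42 → TARDY
Tardy jobs: J2, J3, J4, J5, J6, J7
Count = 6


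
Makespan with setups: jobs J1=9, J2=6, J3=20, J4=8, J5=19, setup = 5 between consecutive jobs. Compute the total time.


Makespan = Σ processing + (n-1) × setup
= (9 + 6 + 20 + 8 + 19) + (5-1)×5
= 62 + 20
= 82 time units


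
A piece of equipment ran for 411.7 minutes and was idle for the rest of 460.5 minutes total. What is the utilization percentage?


Utilization = busy / total × 100
= 411.7 / 460.5 × 100
= 89.4%


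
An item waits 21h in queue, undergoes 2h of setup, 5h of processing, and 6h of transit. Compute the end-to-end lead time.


Lead time = queue + setup + processing + transit
= 21 + 2 + 5 + 6
= 34 hours


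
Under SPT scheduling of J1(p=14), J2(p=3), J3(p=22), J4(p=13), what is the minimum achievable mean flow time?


SPT order: J2 → J4 → J1 → J3
Completion times:
  J2: C=3
  J4: C=16
  J1: C=30
  J3: C=52
Sum = 101, n = 4
Mean flow = 101/4
= 25.25


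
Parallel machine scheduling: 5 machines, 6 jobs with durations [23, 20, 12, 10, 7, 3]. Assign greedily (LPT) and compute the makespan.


Jobs (LPT sorted): [23, 20, 12, 10, 7, 3]
Machines: 5
  J=23 → Machine 1 (load: 0+23=23)
  J=20 → Machine 2 (load: 0+20=20)
  J=12 → Machine 3 (load: 0+12=12)
  J=10 → Machine 4 (load: 0+10=10)
  J=7 → Machine 5 (load: 0+7=7)
  J=3 → Machine 5 (load: 7+3=10)
Machine loads: [23, 20, 12, 10, 10]
Makespan = max = 23 time units


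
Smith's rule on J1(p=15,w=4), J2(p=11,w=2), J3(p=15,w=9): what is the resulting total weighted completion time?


WSPT order (by p/w): J3 → J1 → J2
  J3: C=15, w·C=9×15=135
  J1: C=30, w·C=4×30=120
  J2: C=41, w·C=2×41=82
Σ w·C = 337
= 337


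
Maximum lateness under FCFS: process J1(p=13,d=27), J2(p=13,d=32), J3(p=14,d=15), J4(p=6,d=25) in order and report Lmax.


Lateness per job (L = C - d):
  J1: C=13, d=27, L=-14
  J2: C=26, d=32, L=-6
  J3: C=40, d=15, L=25
  J4: C=46, d=25, L=21
Lmax = max(-14, -6, 25, 21)
= 25


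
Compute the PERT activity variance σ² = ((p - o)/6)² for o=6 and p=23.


σ² = ((p - o) / 6)² = (p - o)² / 36
= (23 - 6)² / 36
= 17² / 36
= 289 / 36
= 8.0278


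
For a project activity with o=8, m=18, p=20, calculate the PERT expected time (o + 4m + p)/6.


te = (o + 4m + p) / 6
= (8 + 4×18 + 20) / 6
= (8 + 72 + 20) / 6
= 100 / 6
= 16.67


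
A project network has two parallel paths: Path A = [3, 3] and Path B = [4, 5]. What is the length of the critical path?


Path A: 3 + 3 = 6
Path B: 4 + 5 = 9
Critical path = longest = max(6, 9)
= 9 (Path B)


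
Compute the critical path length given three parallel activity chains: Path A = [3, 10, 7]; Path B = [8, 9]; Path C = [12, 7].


Path A: 3 + 10 + 7 = 20
Path B: 8 + 9 = 17
Path C: 12 + 7 = 19
Critical path = longest = max(20, 17, 19)
= 20 (Path A)


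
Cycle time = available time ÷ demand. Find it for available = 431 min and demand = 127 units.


Cycle time = available time / demand
= 431 / 127
= 3.39 min/unit


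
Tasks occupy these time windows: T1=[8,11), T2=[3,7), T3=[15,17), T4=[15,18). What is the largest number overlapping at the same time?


Check each time point for overlaps:
  t=15: 2 tasks active (T3, T4)
Max concurrent = 2


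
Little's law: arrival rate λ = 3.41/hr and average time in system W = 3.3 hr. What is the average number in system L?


Little's law: L = λ × W
= 3.41 × 3.3
= 11.25


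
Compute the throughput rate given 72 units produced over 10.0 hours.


Throughput = units / time
= 72 / 10.0
= 7.2 units/hour


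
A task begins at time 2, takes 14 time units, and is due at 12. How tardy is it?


Completion = start + processing = 2 + 14 = 16
Tardiness = max(0, C - d) = max(0, 16 - 12)
= max(0, 4)
= 4


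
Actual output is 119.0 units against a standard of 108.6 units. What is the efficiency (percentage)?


Efficiency = (actual / standard) × 100
= (119.0 / 108.6) × 100
= 109.6%


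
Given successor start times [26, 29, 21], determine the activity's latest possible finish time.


LF = min of all successor start times
Successors start at: [26, 29, 21]
LF = min(26, 29, 21)
= 21


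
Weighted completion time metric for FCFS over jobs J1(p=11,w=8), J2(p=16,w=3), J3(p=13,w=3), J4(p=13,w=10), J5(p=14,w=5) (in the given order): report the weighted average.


Completion times:
  J1: C=11, w×C=8×11=88
  J2: C=27, w×C=3×27=81
  J3: C=40, w×C=3×40=120
  J4: C=53, w×C=10×53=530
  J5: C=67, w×C=5×67=335
Sum w×C = 1154
Sum w = 29
Weighted avg = 1154/29
= 39.79


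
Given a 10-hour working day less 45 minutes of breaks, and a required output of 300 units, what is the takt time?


Available = 10×60 - 45 = 555 min
Takt time = 555 / 300
= 1.85 min/unit


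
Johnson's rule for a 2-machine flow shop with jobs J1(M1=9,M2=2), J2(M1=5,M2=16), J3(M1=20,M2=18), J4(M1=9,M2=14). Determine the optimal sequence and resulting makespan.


Johnson's rule:
Group 1 (M1≤M2, sort by M1): ['J2', 'J4']
Group 2 (M1>M2, sort desc M2): ['J3', 'J1']
Sequence: J2 → J4 → J3 → J1
Makespan calculation:
  J2: M1 done=5, M2 done=21
  J4: M1 done=14, M2 done=35
  J3: M1 done=34, M2 done=53
  J1: M1 done=43, M2 done=55
= Sequence: J2 → J4 → J3 → J1, Makespan: 55


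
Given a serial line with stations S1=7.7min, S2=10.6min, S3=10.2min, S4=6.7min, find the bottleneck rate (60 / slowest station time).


Bottleneck = longest station time
Station times: [7.7, 10.6, 10.2, 6.7]
Max = 10.6 min
Rate = 60 / 10.6
= 5.66 units/hour (bottleneck: 10.6min)


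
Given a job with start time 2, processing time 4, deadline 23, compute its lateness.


Completion = 2 + 4 = 6
Lateness = C - d = 6 - 23
= -17


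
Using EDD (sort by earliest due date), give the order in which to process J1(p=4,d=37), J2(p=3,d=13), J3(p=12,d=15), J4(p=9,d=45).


EDD: sort by earliest due date
  J2: d=13, p=3
  J3: d=15, p=12
  J1: d=37, p=4
  J4: d=45, p=9
Order: J2 → J3 → J1 → J4


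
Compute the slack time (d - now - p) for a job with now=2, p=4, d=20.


Slack = due - current_time - processing
= 20 - 2 - 4
= 14


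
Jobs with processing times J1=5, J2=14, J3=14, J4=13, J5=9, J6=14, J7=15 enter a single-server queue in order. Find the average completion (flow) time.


Completion times:
  J1: completes at 5
  J2: completes at 19
  J3: completes at 33
  J4: completes at 46
  J5: completes at 55
  J6: completes at 69
  J7: completes at 84
Sum = 311
Average = 311/7
= 44.43


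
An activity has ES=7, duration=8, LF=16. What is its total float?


EF = ES + duration = 7 + 8 = 15
LS = LF - duration = 16 - 8 = 8
Total Float = LF - EF = 16 - 15
(or LS - ES = 8 - 7)
= 1


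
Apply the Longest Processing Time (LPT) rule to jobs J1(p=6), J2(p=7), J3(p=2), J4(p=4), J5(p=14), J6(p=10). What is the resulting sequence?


LPT: sort by longest processing time first
  J5: p=14
  J6: p=10
  J2: p=7
  J1: p=6
  J4: p=4
  J3: p=2
Order: J5 → J6 → J2 → J1 → J4 → J3


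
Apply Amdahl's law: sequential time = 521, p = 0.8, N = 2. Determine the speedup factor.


Amdahl's law: T_p = T × ((1-p) + p/N)
= 521 × ((1-0.8) + 0.8/2)
= 521 × (0.20 + 0.4000)
= 521 × 0.6000
= 312.60
Speedup = 521/312.60
= 1.67×


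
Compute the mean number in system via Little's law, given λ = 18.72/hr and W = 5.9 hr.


Little's law: L = λ × W
= 18.72 × 5.9
= 110.45


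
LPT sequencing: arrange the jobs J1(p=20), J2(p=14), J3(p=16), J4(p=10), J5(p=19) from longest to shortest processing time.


LPT: sort by longest processing time first
  J1: p=20
  J5: p=19
  J3: p=16
  J2: p=14
  J4: p=10
Order: J1 → J5 → J3 → J2 → J4


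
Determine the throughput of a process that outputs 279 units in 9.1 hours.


Throughput = units / time
= 279 / 9.1
= 30.7 units/hour


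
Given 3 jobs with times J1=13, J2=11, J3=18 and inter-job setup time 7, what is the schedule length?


Makespan = Σ processing + (n-1) × setup
= (13 + 11 + 18) + (3-1)×7
= 42 + 14
= 56 time units


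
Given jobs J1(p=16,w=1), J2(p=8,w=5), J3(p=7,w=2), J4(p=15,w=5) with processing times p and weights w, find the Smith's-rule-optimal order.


WSPT (Smith's rule): sort by p/w ascending
  J2: p/w = 8/5 = 1.600
  J4: p/w = 15/5 = 3.000
  J3: p/w = 7/2 = 3.500
  J1: p/w = 16/1 = 16.000
Order: J2 → J4 → J3 → J1


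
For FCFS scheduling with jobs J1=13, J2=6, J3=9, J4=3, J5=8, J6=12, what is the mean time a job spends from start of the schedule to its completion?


Completion times:
  J1: completes at 13
  J2: completes at 19
  J3: completes at 28
  J4: completes at 31
  J5: completes at 39
  J6: completes at 51
Sum = 181
Average = 181/6
= 30.17


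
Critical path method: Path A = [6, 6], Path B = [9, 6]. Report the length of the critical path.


Path A: 6 + 6 = 12
Path B: 9 + 6 = 15
Critical path = longest = max(12, 15)
= 15 (Path B)


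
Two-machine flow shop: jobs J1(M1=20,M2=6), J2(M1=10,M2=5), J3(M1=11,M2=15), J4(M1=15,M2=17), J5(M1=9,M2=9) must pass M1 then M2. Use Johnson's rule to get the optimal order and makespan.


Johnson's rule:
Group 1 (M1≤M2, sort by M1): ['J5', 'J3', 'J4']
Group 2 (M1>M2, sort desc M2): ['J1', 'J2']
Sequence: J5 → J3 → J4 → J1 → J2
Makespan calculation:
  J5: M1 done=9, M2 done=18
  J3: M1 done=20, M2 done=35
  J4: M1 done=35, M2 done=52
  J1: M1 done=55, M2 done=61
  J2: M1 done=65, M2 done=70
= Sequence: J5 → J3 → J4 → J1 → J2, Makespan: 70


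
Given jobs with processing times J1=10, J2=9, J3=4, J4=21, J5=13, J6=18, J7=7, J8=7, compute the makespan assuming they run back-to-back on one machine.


Sequential makespan: sum all processing times
= 10 + 9 + 4 + 21 + 13 + 18 + 7 + 7
= 89 time units


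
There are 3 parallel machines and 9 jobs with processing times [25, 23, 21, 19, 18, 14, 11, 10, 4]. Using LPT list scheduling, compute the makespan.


Jobs (LPT sorted): [25, 23, 21, 19, 18, 14, 11, 10, 4]
Machines: 3
  J=25 → Machine 1 (load: 0+25=25)
  J=23 → Machine 2 (load: 0+23=23)
  J=21 → Machine 3 (load: 0+21=21)
  J=19 → Machine 3 (load: 21+19=40)
  J=18 → Machine 2 (load: 23+18=41)
  J=14 → Machine 1 (load: 25+14=39)
  J=11 → Machine 1 (load: 39+11=50)
  J=10 → Machine 3 (load: 40+10=50)
  J=4 → Machine 2 (load: 41+4=45)
Machine loads: [50, 45, 50]
Makespan = max = 50 time units


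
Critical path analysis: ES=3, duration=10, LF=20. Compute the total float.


EF = ES + duration = 3 + 10 = 13
LS = LF - duration = 20 - 10 = 10
Total Float = LF - EF = 20 - 13
(or LS - ES = 10 - 3)
= 7


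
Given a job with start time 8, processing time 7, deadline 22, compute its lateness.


Completion = 8 + 7 = 15
Lateness = C - d = 15 - 22
= -7


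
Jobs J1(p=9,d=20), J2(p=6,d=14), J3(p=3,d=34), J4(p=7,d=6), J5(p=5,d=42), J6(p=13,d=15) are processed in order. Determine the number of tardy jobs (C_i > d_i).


Completion vs due date:
  J1: C=9, d=20 → on time
  J2: C=15, d=14 → TARDY
  J3: C=18, d=34 → on time
  J4: C=25, d=6 → TARDY
  J5: C=30, d=42 → on time
  J6: C=43, d=15 → TARDY
Tardy jobs: J2, J4, J6
Count = 3


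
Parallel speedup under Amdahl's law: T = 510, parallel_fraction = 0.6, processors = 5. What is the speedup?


Amdahl's law: T_p = T × ((1-p) + p/N)
= 510 × ((1-0.6) + 0.6/5)
= 510 × (0.40 + 0.1200)
= 510 × 0.5200
= 265.20
Speedup = 510/265.20
= 1.92×


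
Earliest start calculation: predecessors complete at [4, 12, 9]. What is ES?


ES = max of all predecessor completion times
Predecessors: [4, 12, 9]
ES = max(4, 12, 9)
= 12


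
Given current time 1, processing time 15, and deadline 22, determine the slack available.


Slack = due - current_time - processing
= 22 - 1 - 15
= 6


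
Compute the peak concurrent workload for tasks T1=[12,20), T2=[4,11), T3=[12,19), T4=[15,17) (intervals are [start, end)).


Check each time point for overlaps:
  t=15: 3 tasks active (T1, T3, T4)
Max concurrent = 3


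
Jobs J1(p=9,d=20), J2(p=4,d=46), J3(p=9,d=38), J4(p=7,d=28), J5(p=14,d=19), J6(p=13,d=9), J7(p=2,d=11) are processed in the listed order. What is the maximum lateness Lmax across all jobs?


Lateness per job (L = C - d):
  J1: C=9, d=20, L=-11
  J2: C=13, d=46, L=-33
  J3: C=22, d=38, L=-16
  J4: C=29, d=28, L=1
  J5: C=43, d=19, L=24
  J6: C=56, d=9, L=47
  J7: C=58, d=11, L=47
Lmax = max(-11, -33, -16, 1, 24, 47, 47)
= 47


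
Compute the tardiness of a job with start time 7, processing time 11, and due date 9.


Completion = start + processing = 7 + 11 = 18
Tardiness = max(0, C - d) = max(0, 18 - 9)
= max(0, 9)
= 9


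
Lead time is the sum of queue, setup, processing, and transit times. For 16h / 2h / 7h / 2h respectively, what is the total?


Lead time = queue + setup + processing + transit
= 16 + 2 + 7 + 2
= 27 hours


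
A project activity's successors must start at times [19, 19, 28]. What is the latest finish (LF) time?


LF = min of all successor start times
Successors start at: [19, 19, 28]
LF = min(19, 19, 28)
= 19


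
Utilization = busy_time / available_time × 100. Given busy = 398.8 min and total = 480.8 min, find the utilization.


Utilization = busy / total × 100
= 398.8 / 480.8 × 100
= 82.9%


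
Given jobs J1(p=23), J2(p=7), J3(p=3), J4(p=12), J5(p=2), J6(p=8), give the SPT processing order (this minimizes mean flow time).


SPT: sort by shortest processing time
  J5: p=2
  J3: p=3
  J2: p=7
  J6: p=8
  J4: p=12
  J1: p=23
Order: J5 → J3 → J2 → J6 → J4 → J1


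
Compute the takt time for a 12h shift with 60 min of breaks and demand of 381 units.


Available = 12×60 - 60 = 660 min
Takt time = 660 / 381
= 1.73 min/unit


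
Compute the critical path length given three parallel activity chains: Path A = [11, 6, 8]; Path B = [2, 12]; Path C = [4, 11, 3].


Path A: 11 + 6 + 8 = 25
Path B: 2 + 12 = 14
Path C: 4 + 11 + 3 = 18
Critical path = longest = max(25, 14, 18)
= 25 (Path A)


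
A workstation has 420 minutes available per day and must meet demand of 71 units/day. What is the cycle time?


Cycle time = available time / demand
= 420 / 71
= 5.92 min/unit


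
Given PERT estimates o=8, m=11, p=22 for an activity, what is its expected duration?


te = (o + 4m + p) / 6
= (8 + 4×11 + 22) / 6
= (8 + 44 + 22) / 6
= 74 / 6
= 12.33


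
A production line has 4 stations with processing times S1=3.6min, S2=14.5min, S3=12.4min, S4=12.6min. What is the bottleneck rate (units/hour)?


Bottleneck = longest station time
Station times: [3.6, 14.5, 12.4, 12.6]
Max = 14.5 min
Rate = 60 / 14.5
= 4.14 units/hour (bottleneck: 14.5min)


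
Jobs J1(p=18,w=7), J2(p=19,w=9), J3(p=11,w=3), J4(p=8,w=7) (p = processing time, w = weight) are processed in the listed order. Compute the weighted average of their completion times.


Completion times:
  J1: C=18, w×C=7×18=126
  J2: C=37, w×C=9×37=333
  J3: C=48, w×C=3×48=144
  J4: C=56, w×C=7×56=392
Sum w×C = 995
Sum w = 26
Weighted avg = 995/26
= 38.27


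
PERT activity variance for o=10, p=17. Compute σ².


σ² = ((p - o) / 6)² = (p - o)² / 36
= (17 - 10)² / 36
= 7² / 36
= 49 / 36
= 1.3611


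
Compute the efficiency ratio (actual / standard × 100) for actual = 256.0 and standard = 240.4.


Efficiency = (actual / standard) × 100
= (256.0 / 240.4) × 100
= 106.5%


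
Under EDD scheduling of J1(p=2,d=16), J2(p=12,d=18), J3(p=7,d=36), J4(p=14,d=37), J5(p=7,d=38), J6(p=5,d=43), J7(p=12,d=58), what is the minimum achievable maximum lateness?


EDD order: J1 → J2 → J3 → J4 → J5 → J6 → J7
Completion and lateness:
  J1: C=2, d=16, L=2-16=-14
  J2: C=14, d=18, L=14-18=-4
  J3: C=21, d=36, L=21-36=-15
  J4: C=35, d=37, L=35-37=-2
  J5: C=42, d=38, L=42-38=4
  J6: C=47, d=43, L=47-43=4
  J7: C=59, d=58, L=59-58=1
Lmax = max(-14, -4, -15, -2, 4, 4, 1)
= 4


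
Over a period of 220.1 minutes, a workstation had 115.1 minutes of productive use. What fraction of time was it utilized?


Utilization = busy / total × 100
= 115.1 / 220.1 × 100
= 52.3%


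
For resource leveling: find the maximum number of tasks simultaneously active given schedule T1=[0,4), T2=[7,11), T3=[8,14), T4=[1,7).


Check each time point for overlaps:
  t=1: 2 tasks active (T1, T4)
Max concurrent = 2


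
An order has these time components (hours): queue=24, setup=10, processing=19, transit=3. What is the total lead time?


Lead time = queue + setup + processing + transit
= 24 + 10 + 19 + 3
= 56 hours


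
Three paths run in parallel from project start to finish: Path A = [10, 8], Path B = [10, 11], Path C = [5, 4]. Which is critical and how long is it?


Path A: 10 + 8 = 18
Path B: 10 + 11 = 21
Path C: 5 + 4 = 9
Critical path = longest = max(18, 21, 9)
= 21 (Path B)


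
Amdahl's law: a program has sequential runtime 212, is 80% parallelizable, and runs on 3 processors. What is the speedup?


Amdahl's law: T_p = T × ((1-p) + p/N)
= 212 × ((1-0.8) + 0.8/3)
= 212 × (0.20 + 0.2667)
= 212 × 0.4667
= 98.93
Speedup = 212/98.93
= 2.14×


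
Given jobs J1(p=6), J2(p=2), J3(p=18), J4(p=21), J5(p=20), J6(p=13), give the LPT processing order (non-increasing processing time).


LPT: sort by longest processing time first
  J4: p=21
  J5: p=20
  J3: p=18
  J6: p=13
  J1: p=6
  J2: p=2
Order: J4 → J5 → J3 → J6 → J1 → J2


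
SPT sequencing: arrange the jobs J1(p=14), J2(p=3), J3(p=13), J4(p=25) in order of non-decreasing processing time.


SPT: sort by shortest processing time
  J2: p=3
  J3: p=13
  J1: p=14
  J4: p=25
Order: J2 → J3 → J1 → J4


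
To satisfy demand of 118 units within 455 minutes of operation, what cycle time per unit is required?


Cycle time = available time / demand
= 455 / 118
= 3.86 min/unit


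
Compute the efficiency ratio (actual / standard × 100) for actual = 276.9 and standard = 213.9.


Efficiency = (actual / standard) × 100
= (276.9 / 213.9) × 100
= 129.5%


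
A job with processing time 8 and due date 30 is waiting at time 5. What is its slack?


Slack = due - current_time - processing
= 30 - 5 - 8
= 17


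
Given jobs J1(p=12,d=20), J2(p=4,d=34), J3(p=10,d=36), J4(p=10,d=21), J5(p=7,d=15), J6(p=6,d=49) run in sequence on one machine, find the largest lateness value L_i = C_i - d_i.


Lateness per job (L = C - d):
  J1: C=12, d=20, L=-8
  J2: C=16, d=34, L=-18
  J3: C=26, d=36, L=-10
  J4: C=36, d=21, L=15
  J5: C=43, d=15, L=28
  J6: C=49, d=49, L=0
Lmax = max(-8, -18, -10, 15, 28, 0)
= 28


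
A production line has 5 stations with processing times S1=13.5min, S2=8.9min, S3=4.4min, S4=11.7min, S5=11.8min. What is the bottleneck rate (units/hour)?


Bottleneck = longest station time
Station times: [13.5, 8.9, 4.4, 11.7, 11.8]
Max = 13.5 min
Rate = 60 / 13.5
= 4.44 units/hour (bottleneck: 13.5min)


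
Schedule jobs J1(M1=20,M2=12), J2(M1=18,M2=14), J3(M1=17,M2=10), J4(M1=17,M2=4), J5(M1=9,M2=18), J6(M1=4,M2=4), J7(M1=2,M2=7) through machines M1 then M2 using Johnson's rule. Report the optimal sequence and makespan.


Johnson's rule:
Group 1 (M1≤M2, sort by M1): ['J7', 'J6', 'J5']
Group 2 (M1>M2, sort desc M2): ['J2', 'J1', 'J3', 'J4']
Sequence: J7 → J6 → J5 → J2 → J1 → J3 → J4
Makespan calculation:
  J7: M1 done=2, M2 done=9
  J6: M1 done=6, M2 done=13
  J5: M1 done=15, M2 done=33
  J2: M1 done=33, M2 done=47
  J1: M1 done=53, M2 done=65
  J3: M1 done=70, M2 done=80
  J4: M1 done=87, M2 done=91
= Sequence: J7 → J6 → J5 → J2 → J1 → J3 → J4, Makespan: 91


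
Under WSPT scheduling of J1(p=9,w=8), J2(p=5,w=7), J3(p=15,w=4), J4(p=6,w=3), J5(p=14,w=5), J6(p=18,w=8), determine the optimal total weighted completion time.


WSPT order (by p/w): J2 → J1 → J4 → J6 → J5 → J3
  J2: C=5, w·C=7×5=35
  J1: C=14, w·C=8×14=112
  J4: C=20, w·C=3×20=60
  J6: C=38, w·C=8×38=304
  J5: C=52, w·C=5×52=260
  J3: C=67, w·C=4×67=268
Σ w·C = 1039
= 1039


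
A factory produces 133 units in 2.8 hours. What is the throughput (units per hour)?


Throughput = units / time
= 133 / 2.8
= 47.5 units/hour


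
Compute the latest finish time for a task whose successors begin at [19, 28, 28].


LF = min of all successor start times
Successors start at: [19, 28, 28]
LF = min(19, 28, 28)
= 19


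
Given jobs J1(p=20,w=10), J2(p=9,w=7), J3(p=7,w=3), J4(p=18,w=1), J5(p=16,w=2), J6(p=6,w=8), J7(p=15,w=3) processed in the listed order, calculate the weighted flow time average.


Completion times:
  J1: C=20, w×C=10×20=200
  J2: C=29, w×C=7×29=203
  J3: C=36, w×C=3×36=108
  J4: C=54, w×C=1×54=54
  J5: C=70, w×C=2×70=140
  J6: C=76, w×C=8×76=608
  J7: C=91, w×C=3×91=273
Sum w×C = 1586
Sum w = 34
Weighted avg = 1586/34
= 46.65


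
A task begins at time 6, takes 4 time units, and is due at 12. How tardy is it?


Completion = start + processing = 6 + 4 = 10
Tardiness = max(0, C - d) = max(0, 10 - 12)
= max(0, -2)
= 0


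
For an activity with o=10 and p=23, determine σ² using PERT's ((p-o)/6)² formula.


σ² = ((p - o) / 6)² = (p - o)² / 36
= (23 - 10)² / 36
= 13² / 36
= 169 / 36
= 4.6944


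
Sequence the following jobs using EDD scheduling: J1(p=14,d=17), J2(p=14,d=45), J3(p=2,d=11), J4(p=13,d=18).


EDD: sort by earliest due date
  J3: d=11, p=2
  J1: d=17, p=14
  J4: d=18, p=13
  J2: d=45, p=14
Order: J3 → J1 → J4 → J2


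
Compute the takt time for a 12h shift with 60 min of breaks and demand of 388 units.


Available = 12×60 - 60 = 660 min
Takt time = 660 / 388
= 1.70 min/unit


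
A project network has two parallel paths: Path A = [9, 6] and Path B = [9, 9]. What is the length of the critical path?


Path A: 9 + 6 = 15
Path B: 9 + 9 = 18
Critical path = longest = max(15, 18)
= 18 (Path B)


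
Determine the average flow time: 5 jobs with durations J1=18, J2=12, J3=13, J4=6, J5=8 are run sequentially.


Completion times:
  J1: completes at 18
  J2: completes at 30
  J3: completes at 43
  J4: completes at 49
  J5: completes at 57
Sum = 197
Average = 197/5
= 39.40


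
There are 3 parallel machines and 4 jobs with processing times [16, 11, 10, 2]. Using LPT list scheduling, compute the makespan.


Jobs (LPT sorted): [16, 11, 10, 2]
Machines: 3
  J=16 → Machine 1 (load: 0+16=16)
  J=11 → Machine 2 (load: 0+11=11)
  J=10 → Machine 3 (load: 0+10=10)
  J=2 → Machine 3 (load: 10+2=12)
Machine loads: [16, 11, 12]
Makespan = max = 16 time units


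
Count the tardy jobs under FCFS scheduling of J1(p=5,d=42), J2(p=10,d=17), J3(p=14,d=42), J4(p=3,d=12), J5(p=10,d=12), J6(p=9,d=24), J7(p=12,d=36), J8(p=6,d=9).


Completion vs due date:
  J1: C=5, d=42 → on time
  J2: C=15, d=17 → on time
  J3: C=29, d=42 → on time
  J4: C=32, d=12 → TARDY
  J5: C=42, d=12 → TARDY
  J6: C=51, d=24 → TARDY
  J7: C=63, d=36 → TARDY
  J8: C=69, d=9 → TARDY
Tardy jobs: J4, J5, J6, J7, J8
Count = 5


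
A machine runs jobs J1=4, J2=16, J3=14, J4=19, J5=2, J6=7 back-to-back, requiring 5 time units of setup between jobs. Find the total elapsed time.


Makespan = Σ processing + (n-1) × setup
= (4 + 16 + 14 + 19 + 2 + 7) + (6-1)×5
= 62 + 25
= 87 time units


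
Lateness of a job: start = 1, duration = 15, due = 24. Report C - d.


Completion = 1 + 15 = 16
Lateness = C - d = 16 - 24
= -8


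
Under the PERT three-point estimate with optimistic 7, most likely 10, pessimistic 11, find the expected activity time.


te = (o + 4m + p) / 6
= (7 + 4×10 + 11) / 6
= (7 + 40 + 11) / 6
= 58 / 6
= 9.67


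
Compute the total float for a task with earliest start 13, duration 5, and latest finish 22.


EF = ES + duration = 13 + 5 = 18
LS = LF - duration = 22 - 5 = 17
Total Float = LF - EF = 22 - 18
(or LS - ES = 17 - 13)
= 4


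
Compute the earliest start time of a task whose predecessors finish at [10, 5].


ES = max of all predecessor completion times
Predecessors: [10, 5]
ES = max(10, 5)
= 10


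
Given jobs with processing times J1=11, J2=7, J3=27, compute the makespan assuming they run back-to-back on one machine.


Sequential makespan: sum all processing times
= 11 + 7 + 27
= 45 time units


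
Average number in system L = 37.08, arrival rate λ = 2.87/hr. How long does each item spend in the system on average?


Little's law: L = λW → W = L / λ
= 37.08 / 2.87
= 12.92 hours


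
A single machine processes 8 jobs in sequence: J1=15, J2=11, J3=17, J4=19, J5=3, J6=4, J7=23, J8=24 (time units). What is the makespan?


Sequential makespan: sum all processing times
= 15 + 11 + 17 + 19 + 3 + 4 + 23 + 24
= 116 time units


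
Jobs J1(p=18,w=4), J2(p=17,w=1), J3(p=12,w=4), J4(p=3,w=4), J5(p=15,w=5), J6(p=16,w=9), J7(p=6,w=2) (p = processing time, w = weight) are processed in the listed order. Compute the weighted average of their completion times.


Completion times:
  J1: C=18, w×C=4×18=72
  J2: C=35, w×C=1×35=35
  J3: C=47, w×C=4×47=188
  J4: C=50, w×C=4×50=200
  J5: C=65, w×C=5×65=325
  J6: C=81, w×C=9×81=729
  J7: C=87, w×C=2×87=174
Sum w×C = 1723
Sum w = 29
Weighted avg = 1723/29
= 59.41
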